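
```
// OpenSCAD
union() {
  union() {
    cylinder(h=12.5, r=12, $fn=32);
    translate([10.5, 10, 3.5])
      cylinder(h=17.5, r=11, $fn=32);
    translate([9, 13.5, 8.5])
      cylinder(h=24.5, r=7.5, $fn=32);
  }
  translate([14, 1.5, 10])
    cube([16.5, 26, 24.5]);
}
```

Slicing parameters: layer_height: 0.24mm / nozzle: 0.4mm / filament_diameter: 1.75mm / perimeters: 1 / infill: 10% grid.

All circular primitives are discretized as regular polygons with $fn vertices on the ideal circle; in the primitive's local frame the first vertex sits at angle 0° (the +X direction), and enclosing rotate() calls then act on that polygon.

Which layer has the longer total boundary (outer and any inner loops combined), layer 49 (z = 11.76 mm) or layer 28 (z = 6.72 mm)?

Layer 49 (z = 11.76): the cylinder: section is a regular 32-gon, circumradius r=12 (perimeter = 2·32·12.000·sin(180°/32) = 75.28 mm); the r=11 cylinder at (10.5, 10) contributes a regular 32-gon of circumradius 11 (perimeter = 2·32·11.000·sin(180°/32) = 69.00 mm); the r=7.5 cylinder at (9, 13.5) contributes a regular 32-gon of circumradius 7.5 (perimeter = 2·32·7.500·sin(180°/32) = 47.05 mm); Taking the union: the regions partially overlap (shared area 277.94 mm²), so the edge portions inside another operand are dropped and the merged outline is re-measured after clipping — boundary = 103.82 mm; the cube at (14, 1.5) is present — its section is the full 16.5×26 rectangle (perimeter 85.00 mm); Merging all regions: the regions partially overlap (shared area 109.72 mm²), so the edge portions inside another operand are dropped and the merged outline is re-measured after clipping — boundary = 143.10 mm. So its perimeter = 143.10 mm. Layer 28 (z = 6.72): the r=12 cylinder contributes a regular 32-gon of circumradius 12 (perimeter = 2·32·12.000·sin(180°/32) = 75.28 mm); the r=11 cylinder at (10.5, 10) contributes a regular 32-gon of circumradius 11 (perimeter = 2·32·11.000·sin(180°/32) = 69.00 mm); the cylinder at (9, 13.5) is absent (z outside [8.5, 33]); Taking the union: the regions partially overlap (shared area 103.95 mm²), so the edge portions inside another operand are dropped and the merged outline is re-measured after clipping — boundary = 103.64 mm; the cube at (14, 1.5) is absent (z outside [10, 34.5]); Taking the union: only the result so far is present, so the union is just that shape — boundary = 103.64 mm. So its perimeter = 103.64 mm. Layer 49 is larger (143.10 vs 103.64 mm).

layer 49 (z = 11.76 mm)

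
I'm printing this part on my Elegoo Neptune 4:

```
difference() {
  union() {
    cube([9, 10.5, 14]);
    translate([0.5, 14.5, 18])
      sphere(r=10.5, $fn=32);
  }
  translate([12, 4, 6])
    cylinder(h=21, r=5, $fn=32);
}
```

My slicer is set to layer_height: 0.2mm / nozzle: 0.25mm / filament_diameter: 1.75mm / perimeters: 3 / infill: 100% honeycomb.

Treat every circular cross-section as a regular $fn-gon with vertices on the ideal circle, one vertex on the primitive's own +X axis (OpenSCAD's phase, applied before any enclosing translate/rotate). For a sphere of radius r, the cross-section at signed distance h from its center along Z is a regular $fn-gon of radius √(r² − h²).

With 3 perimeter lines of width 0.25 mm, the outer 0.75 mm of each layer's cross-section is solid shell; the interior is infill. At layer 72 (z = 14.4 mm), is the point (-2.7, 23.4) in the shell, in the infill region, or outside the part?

At z = 14.4 mm: the cube is not intersected at this z (z outside [0, 14]); the r=10.5 sphere at (0.5, 14.5) slices to a regular 32-gon of circumradius 9.864 (√(r²−h²) with h=3.6 from center); Combining (union): only the r=10.5 sphere at (0.5, 14.5) is present, so the union is just that shape — 1 connected region; the r=5 cylinder at (12, 4) gives a regular 32-gon of circumradius 5 (constant along its height); After the difference (first − rest): starting from that combined region, the r=5 cylinder at (12, 4) misses the remaining region (no effect) — 1 connected region. Overall, the cross-section is a single solid region. The nearest boundary edge runs (-3.27, 23.61)→(-1.42, 24.17); distance from the point to it = 0.37 mm. The point is inside the cross-section, 0.37 mm from the nearest boundary — within the 0.75 mm shell band (3 × 0.25).

shell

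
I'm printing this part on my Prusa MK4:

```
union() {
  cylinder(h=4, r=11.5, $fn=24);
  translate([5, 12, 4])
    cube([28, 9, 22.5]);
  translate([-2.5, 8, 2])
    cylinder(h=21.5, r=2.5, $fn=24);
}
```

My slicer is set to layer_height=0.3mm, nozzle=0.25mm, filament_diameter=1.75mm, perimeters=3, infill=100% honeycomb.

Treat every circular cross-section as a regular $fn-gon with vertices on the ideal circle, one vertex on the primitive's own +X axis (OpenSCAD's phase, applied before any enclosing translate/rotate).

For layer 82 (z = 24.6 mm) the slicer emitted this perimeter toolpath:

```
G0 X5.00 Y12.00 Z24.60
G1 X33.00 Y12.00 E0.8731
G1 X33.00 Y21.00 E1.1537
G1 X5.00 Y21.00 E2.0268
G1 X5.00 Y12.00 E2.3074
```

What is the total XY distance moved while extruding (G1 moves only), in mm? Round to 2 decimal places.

74.00 mm

Sum the Euclidean lengths of each G1 segment: total = 74.00 mm.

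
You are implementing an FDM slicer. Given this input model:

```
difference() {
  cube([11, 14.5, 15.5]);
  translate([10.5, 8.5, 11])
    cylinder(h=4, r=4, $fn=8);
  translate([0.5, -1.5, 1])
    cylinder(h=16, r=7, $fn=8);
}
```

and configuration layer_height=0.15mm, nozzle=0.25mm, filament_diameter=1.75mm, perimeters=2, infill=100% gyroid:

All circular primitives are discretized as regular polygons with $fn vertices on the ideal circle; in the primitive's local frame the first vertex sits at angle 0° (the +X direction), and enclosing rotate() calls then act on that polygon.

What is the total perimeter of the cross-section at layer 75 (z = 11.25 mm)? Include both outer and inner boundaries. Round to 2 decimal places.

At z = 11.25 mm: the cube is present — its section is the full 11×14.5 rectangle (perimeter 51.00 mm); the cylinder at (10.5, 8.5): section is a regular 8-gon, circumradius r=4 (perimeter = 2·8·4.000·sin(180°/8) = 24.49 mm); the r=7 cylinder at (0.5, -1.5) gives a regular 8-gon of circumradius 7 (constant along its height) (perimeter = 2·8·7.000·sin(180°/8) = 42.86 mm); Taking the first minus the rest: starting from the 11×14.5 cube, the r=4 cylinder at (10.5, 8.5) partially overlaps it — only the 26.52 mm² overlap (of its 45.25 mm²) is removed, clipping the outline; the r=7 cylinder at (0.5, -1.5) partially overlaps it — only the 27.31 mm² overlap (of its 138.59 mm²) is removed, clipping the outline — boundary = 54.20 mm. Overall, the cross-section is a single solid region. Total boundary length (outer) = 54.20 mm.

54.20 mm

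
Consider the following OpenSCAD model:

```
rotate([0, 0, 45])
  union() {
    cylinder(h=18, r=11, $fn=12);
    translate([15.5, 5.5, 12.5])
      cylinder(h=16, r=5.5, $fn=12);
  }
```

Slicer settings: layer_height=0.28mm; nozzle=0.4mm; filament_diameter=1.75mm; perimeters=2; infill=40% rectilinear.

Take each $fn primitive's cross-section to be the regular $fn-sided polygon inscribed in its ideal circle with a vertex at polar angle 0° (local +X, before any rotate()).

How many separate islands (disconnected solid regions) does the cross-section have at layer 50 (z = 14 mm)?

2

At z = 14 mm: the cylinder: section is a regular 12-gon, circumradius r=11; the r=5.5 cylinder at (15.5, 5.5) contributes a regular 12-gon of circumradius 5.5; Taking the union: the 2 present regions are separate (no shared area or edge), so areas and boundary lengths simply add and each stays a separate island — 2 connected regions; (rotated 45° about Z; rotation is an isometry so areas/perimeters/island counts are preserved). Overall, the cross-section has 2 separate islands. Island count = 2.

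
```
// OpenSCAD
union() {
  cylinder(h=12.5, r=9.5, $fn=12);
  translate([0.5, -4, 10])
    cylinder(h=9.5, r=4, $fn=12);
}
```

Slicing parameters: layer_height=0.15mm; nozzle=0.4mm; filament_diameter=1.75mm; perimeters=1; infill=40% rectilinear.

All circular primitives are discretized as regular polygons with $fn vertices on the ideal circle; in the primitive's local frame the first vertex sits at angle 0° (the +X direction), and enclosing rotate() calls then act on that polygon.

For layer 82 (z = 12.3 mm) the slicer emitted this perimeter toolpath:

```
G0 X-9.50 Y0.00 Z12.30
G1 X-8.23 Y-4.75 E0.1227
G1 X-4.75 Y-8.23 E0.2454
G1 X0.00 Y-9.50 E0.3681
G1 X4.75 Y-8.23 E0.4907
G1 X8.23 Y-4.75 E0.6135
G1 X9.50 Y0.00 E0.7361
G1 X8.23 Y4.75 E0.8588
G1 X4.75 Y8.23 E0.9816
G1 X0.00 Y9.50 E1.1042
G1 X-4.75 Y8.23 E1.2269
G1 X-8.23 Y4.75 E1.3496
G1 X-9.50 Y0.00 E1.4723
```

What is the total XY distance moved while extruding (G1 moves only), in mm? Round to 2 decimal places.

Sum the Euclidean lengths of each G1 segment: total = 59.02 mm.

59.02 mm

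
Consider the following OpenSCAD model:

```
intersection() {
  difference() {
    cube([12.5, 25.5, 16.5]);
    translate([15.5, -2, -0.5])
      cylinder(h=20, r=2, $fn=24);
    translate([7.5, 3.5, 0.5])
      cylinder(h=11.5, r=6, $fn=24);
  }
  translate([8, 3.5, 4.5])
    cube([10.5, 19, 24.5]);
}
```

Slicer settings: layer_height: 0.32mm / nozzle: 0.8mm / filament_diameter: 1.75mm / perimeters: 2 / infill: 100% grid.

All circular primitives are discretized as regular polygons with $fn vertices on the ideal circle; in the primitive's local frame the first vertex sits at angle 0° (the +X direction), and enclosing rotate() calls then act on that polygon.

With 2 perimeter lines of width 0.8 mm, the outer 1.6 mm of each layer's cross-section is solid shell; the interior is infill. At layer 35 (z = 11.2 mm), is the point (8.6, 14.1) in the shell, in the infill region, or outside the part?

At z = 11.2 mm: the 12.5×25.5 cube contributes its full rectangle; the r=2 cylinder at (15.5, -2) contributes a regular 24-gon of circumradius 2; the r=6 cylinder at (7.5, 3.5) contributes a regular 24-gon of circumradius 6; Taking the first minus the rest: starting from the 12.5×25.5 cube, the r=2 cylinder at (15.5, -2) misses the remaining region (no effect); the r=6 cylinder at (7.5, 3.5) partially overlaps it — only the 90.86 mm² overlap (of its 111.81 mm²) is removed, clipping the outline — 2 connected regions; the cube at (8, 3.5) is present — its section is the full 10.5×19 rectangle; Taking the intersection: the 10.5×19 cube at (8, 3.5) partially overlaps that combined region; clipping to the common part keeps 62.67 mm² — 1 connected region. Overall, the cross-section is a single solid region. The nearest boundary edge runs (8.00, 9.43)→(8.00, 22.50); distance from the point to it = 0.60 mm. The point is inside the cross-section, 0.60 mm from the nearest boundary — within the 1.6 mm shell band (2 × 0.8).

shell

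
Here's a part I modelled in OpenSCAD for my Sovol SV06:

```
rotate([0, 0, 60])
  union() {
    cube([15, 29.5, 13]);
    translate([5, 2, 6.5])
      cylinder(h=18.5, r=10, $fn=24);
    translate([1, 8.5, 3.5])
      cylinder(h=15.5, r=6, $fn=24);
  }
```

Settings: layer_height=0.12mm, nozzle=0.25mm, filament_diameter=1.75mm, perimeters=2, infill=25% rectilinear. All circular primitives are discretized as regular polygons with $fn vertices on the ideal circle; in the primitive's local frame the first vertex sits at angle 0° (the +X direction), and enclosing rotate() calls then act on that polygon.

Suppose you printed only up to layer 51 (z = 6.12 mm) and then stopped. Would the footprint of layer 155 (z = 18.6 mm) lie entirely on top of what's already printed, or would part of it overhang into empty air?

Compare the two slices. At z = 6.12: the 15×29.5 cube contributes its full rectangle (area 442.50 mm²); the cylinder at (5, 2) is not intersected at this z (z outside [6.5, 25]); the cylinder at (1, 8.5): section is a regular 24-gon, circumradius r=6 (area = (24/2)·6.000²·sin(360°/24) = 111.81 mm²); Combining (union): the regions partially overlap — summed areas 554.31 mm² minus the doubly-counted overlap 67.77 mm² gives 486.54 mm² — area = 486.54 mm²; (whole slice rotated 60° about Z — lengths, areas and connectivity unchanged). At z = 18.6: the cube is absent (z outside [0, 13]); the r=10 cylinder at (5, 2) contributes a regular 24-gon of circumradius 10 (area = (24/2)·10.000²·sin(360°/24) = 310.58 mm²); the r=6 cylinder at (1, 8.5) contributes a regular 24-gon of circumradius 6 (area = (24/2)·6.000²·sin(360°/24) = 111.81 mm²); Combining (union): the regions partially overlap — summed areas 422.39 mm² minus the doubly-counted overlap 75.92 mm² gives 346.47 mm² — area = 346.47 mm²; (whole slice rotated 60° about Z — lengths, areas and connectivity unchanged). Checking containment: at z = 18.6 the cross-section extends beyond the z = 6.12 cross-section by about 134.23 mm².

part overhangs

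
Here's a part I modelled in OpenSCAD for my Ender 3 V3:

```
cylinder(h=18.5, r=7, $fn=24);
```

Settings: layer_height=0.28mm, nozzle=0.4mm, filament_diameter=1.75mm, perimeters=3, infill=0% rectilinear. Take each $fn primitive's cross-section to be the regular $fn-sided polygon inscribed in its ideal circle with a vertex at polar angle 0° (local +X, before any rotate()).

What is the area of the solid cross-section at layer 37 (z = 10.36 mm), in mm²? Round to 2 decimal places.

At z = 10.36 mm: the cylinder: section is a regular 24-gon, circumradius r=7 (area = (24/2)·7.000²·sin(360°/24) = 152.19 mm²). Overall, the cross-section is a single solid region. Net area = 152.19 mm².

152.19 mm²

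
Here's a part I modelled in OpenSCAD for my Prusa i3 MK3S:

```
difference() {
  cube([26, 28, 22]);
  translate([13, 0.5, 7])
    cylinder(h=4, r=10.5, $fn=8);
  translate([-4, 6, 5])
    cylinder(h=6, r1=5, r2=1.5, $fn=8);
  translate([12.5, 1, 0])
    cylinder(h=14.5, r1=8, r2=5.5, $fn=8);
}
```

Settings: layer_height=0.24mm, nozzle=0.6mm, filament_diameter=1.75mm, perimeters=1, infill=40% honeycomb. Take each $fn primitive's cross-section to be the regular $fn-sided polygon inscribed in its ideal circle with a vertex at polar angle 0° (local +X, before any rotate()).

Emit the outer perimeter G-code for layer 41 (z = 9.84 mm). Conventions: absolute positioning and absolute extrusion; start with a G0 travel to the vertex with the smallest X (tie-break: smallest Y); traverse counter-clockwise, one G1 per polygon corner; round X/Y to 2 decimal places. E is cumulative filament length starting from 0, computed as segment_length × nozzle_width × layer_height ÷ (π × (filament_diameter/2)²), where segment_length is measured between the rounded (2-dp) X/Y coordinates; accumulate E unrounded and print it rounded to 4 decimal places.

At z = 9.84 mm: the cube is present — its section is the full 26×28 rectangle; the cylinder at (13, 0.5): section is a regular 8-gon, circumradius r=10.5; the cone at (-4, 6): at t=0.807 of its height the radius interpolates to r₁+(r₂−r₁)t = 2.177, giving a regular 8-gon of that circumradius; the cone at (12.5, 1): at t=0.679 of its height the radius interpolates to r₁+(r₂−r₁)t = 6.303, giving a regular 8-gon of that circumradius; Taking the first minus the rest: starting from the 26×28 cube, the r=10.5 cylinder at (13, 0.5) partially overlaps it — only the 166.31 mm² overlap (of its 311.83 mm²) is removed, clipping the outline; the cone at (-4, 6) misses the remaining region (no effect); the cone at (12.5, 1) misses the remaining region (no effect) — 1 connected region. The outline is a single polygon with 11 vertices. Extrusion per mm of travel: 0.6 × 0.24 / (π × 0.875²) = 0.059868. Accumulating E over each segment gives final E = 7.2225.

G0 X0.00 Y0.00 Z9.84
G1 X2.71 Y0.00 E0.1622
G1 X2.50 Y0.50 E0.1947
G1 X5.58 Y7.92 E0.6757
G1 X13.00 Y11.00 E1.1567
G1 X20.42 Y7.92 E1.6376
G1 X23.50 Y0.50 E2.1186
G1 X23.29 Y0.00 E2.1511
G1 X26.00 Y0.00 E2.3133
G1 X26.00 Y28.00 E3.9896
G1 X0.00 Y28.00 E5.5462
G1 X0.00 Y0.00 E7.2225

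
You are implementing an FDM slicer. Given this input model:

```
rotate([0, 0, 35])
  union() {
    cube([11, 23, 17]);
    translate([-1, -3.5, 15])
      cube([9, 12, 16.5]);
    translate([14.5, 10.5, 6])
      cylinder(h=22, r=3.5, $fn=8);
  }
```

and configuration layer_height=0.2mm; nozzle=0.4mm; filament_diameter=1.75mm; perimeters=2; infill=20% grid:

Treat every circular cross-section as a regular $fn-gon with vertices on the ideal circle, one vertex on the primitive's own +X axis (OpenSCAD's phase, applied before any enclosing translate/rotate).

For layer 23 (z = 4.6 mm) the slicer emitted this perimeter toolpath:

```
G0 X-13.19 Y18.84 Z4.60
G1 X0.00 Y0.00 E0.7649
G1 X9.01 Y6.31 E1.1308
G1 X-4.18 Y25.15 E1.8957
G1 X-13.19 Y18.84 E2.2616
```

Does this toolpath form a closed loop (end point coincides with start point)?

yes

Start point (G0): (-13.19, 18.84). End point (last G1): the path returns to the start — closed.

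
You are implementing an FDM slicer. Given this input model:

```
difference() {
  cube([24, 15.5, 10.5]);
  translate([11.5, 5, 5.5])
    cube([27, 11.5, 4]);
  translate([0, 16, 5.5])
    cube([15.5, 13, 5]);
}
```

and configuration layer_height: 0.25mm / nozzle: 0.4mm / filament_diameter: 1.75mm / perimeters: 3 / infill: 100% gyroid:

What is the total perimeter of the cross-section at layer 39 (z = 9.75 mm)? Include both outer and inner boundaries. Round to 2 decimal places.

79.00 mm

At z = 9.75 mm: the cube is present — its section is the full 24×15.5 rectangle (perimeter 79.00 mm); the cube at (11.5, 5) is not intersected at this z (z outside [5.5, 9.5]); the cube at (0, 16) (footprint 15.5×13) is included at this height (perimeter 57.00 mm); Taking the first minus the rest: starting from the 24×15.5 cube, the 15.5×13 cube at (0, 16) misses the remaining region (no effect) — boundary = 79.00 mm. Overall, the cross-section is a single solid region. Total boundary length (outer) = 79.00 mm.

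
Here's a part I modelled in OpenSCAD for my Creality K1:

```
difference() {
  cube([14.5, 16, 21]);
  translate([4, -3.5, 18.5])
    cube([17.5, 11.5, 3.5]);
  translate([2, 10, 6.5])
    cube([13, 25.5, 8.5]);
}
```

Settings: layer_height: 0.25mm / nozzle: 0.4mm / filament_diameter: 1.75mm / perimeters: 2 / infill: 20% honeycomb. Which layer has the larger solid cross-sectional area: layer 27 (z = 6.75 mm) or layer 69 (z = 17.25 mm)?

layer 69 (z = 17.25 mm)

Layer 27 (z = 6.75): the 14.5×16 cube contributes its full rectangle (area 232.00 mm²); the cube at (4, -3.5) is absent (z outside [18.5, 22]); the cube at (2, 10) (footprint 13×25.5) is included at this height (area 331.50 mm²); After the difference (first − rest): starting from the 14.5×16 cube (232.00 mm²), the 13×25.5 cube at (2, 10) partially overlaps it — only the 75.00 mm² overlap (of its 331.50 mm²) is removed, clipping the outline — area = 157.00 mm². So its area = 157.00 mm². Layer 69 (z = 17.25): the 14.5×16 cube contributes its full rectangle (area 232.00 mm²); the cube at (4, -3.5) does not reach this height (z outside [18.5, 22]); the cube at (2, 10) is absent (z outside [6.5, 15]); Subtracting the remaining from the first: none of the subtracted shapes is present at this height, so the 14.5×16 cube is unchanged — area = 232.00 mm². So its area = 232.00 mm². Layer 69 is larger (232.00 vs 157.00 mm²).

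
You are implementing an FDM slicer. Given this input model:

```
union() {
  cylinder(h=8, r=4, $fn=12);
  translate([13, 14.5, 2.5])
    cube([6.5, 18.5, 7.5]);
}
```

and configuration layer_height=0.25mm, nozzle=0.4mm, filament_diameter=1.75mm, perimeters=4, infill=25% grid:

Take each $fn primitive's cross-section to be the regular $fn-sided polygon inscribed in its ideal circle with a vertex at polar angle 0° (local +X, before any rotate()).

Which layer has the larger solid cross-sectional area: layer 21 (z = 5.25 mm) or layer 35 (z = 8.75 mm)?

layer 21 (z = 5.25 mm)

Layer 21 (z = 5.25): the cylinder: section is a regular 12-gon, circumradius r=4 (area = (12/2)·4.000²·sin(360°/12) = 48.00 mm²); the 6.5×18.5 cube at (13, 14.5) contributes its full rectangle (area 120.25 mm²); Taking the union: the 2 present regions are separate (no shared area or edge), so areas and boundary lengths simply add and each stays a separate island — area = 168.25 mm². So its area = 168.25 mm². Layer 35 (z = 8.75): the cylinder does not reach this height (z outside [0, 8]); the cube at (13, 14.5) is present — its section is the full 6.5×18.5 rectangle (area 120.25 mm²); Taking the union: only the 6.5×18.5 cube at (13, 14.5) is present, so the union is just that shape — area = 120.25 mm². So its area = 120.25 mm². Layer 21 is larger (168.25 vs 120.25 mm²).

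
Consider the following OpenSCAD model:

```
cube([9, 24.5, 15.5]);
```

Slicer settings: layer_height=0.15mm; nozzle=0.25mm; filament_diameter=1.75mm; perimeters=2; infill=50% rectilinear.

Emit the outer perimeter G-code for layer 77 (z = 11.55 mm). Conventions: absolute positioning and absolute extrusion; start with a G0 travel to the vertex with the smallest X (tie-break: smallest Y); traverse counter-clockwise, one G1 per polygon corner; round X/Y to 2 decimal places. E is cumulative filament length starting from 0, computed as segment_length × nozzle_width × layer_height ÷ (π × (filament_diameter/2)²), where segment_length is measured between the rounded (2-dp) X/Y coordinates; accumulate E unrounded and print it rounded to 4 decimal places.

G0 X0.00 Y0.00 Z11.55
G1 X9.00 Y0.00 E0.1403
G1 X9.00 Y24.50 E0.5223
G1 X0.00 Y24.50 E0.6626
G1 X0.00 Y0.00 E1.0446

At z = 11.55 mm: the 9×24.5 cube contributes its full rectangle. The outline is a single polygon with 4 vertices. Extrusion per mm of travel: 0.25 × 0.15 / (π × 0.875²) = 0.015591. Accumulating E over each segment gives final E = 1.0446.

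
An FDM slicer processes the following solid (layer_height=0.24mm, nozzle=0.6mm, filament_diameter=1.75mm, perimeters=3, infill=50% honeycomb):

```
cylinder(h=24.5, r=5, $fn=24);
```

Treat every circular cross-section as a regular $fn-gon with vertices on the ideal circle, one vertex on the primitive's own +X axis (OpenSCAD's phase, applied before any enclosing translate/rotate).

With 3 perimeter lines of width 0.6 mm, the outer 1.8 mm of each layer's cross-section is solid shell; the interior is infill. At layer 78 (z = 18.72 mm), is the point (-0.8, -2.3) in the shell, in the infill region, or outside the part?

At z = 18.72 mm: the r=5 cylinder gives a regular 24-gon of circumradius 5 (constant along its height). Overall, the cross-section is a single solid region. The nearest boundary edge runs (-2.50, -4.33)→(-1.29, -4.83); distance from the point to it = 2.53 mm. The point is inside the cross-section and 2.53 mm from the nearest boundary — more than the 1.8 mm shell width (3 × 0.6), so it's in the infill interior.

infill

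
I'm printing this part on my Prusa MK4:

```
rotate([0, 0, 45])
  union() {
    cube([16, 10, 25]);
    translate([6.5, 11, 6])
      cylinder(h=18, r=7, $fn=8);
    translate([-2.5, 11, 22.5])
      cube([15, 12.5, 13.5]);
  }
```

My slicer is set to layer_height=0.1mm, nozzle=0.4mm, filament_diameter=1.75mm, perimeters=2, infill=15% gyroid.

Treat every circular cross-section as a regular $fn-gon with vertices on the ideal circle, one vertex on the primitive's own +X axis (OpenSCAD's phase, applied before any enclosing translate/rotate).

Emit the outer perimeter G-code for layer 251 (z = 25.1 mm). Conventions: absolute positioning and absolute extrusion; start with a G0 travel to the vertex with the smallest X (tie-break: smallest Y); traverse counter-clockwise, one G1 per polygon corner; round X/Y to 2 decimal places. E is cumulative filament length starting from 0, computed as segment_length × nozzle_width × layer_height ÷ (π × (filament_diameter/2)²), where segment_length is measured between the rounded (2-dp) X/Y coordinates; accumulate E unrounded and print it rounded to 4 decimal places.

At z = 25.1 mm: the cube is not intersected at this z (z outside [0, 25]); the cylinder at (6.5, 11) does not reach this height (z outside [6, 24]); the cube at (-2.5, 11) is present — its section is the full 15×12.5 rectangle; Taking the union: only the 15×12.5 cube at (-2.5, 11) is present, so the union is just that shape — 1 connected region; (whole slice rotated 45° about Z — lengths, areas and connectivity unchanged). The outline is a single polygon with 4 vertices. Extrusion per mm of travel: 0.4 × 0.1 / (π × 0.875²) = 0.016630. Accumulating E over each segment gives final E = 0.9146.

G0 X-18.38 Y14.85 Z25.10
G1 X-9.55 Y6.01 E0.2078
G1 X1.06 Y16.62 E0.4573
G1 X-7.78 Y25.46 E0.6652
G1 X-18.38 Y14.85 E0.9146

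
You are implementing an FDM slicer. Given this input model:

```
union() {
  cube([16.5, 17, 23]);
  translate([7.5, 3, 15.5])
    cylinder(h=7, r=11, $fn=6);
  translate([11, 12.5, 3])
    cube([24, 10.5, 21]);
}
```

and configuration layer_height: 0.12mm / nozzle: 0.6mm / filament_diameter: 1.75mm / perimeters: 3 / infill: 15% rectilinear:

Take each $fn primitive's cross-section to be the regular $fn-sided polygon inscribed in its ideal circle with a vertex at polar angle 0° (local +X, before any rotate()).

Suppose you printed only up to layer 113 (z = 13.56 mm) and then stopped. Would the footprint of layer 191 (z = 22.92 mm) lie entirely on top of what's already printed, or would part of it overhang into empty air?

Compare the two slices. At z = 13.56: the cube is present — its section is the full 16.5×17 rectangle (area 280.50 mm²); the cylinder at (7.5, 3) is not intersected at this z (z outside [15.5, 22.5]); the cube at (11, 12.5) (footprint 24×10.5) is included at this height (area 252.00 mm²); Taking the union: the regions partially overlap — summed areas 532.50 mm² minus the doubly-counted overlap 24.75 mm² gives 507.75 mm² — area = 507.75 mm². At z = 22.92: the 16.5×17 cube contributes its full rectangle (area 280.50 mm²); the cylinder at (7.5, 3) is absent (z outside [15.5, 22.5]); the cube at (11, 12.5) (footprint 24×10.5) is included at this height (area 252.00 mm²); Combining (union): the regions partially overlap — summed areas 532.50 mm² minus the doubly-counted overlap 24.75 mm² gives 507.75 mm² — area = 507.75 mm². Checking containment: the cross-section at z = 22.92 is a subset of the cross-section at z = 13.56.

entirely on top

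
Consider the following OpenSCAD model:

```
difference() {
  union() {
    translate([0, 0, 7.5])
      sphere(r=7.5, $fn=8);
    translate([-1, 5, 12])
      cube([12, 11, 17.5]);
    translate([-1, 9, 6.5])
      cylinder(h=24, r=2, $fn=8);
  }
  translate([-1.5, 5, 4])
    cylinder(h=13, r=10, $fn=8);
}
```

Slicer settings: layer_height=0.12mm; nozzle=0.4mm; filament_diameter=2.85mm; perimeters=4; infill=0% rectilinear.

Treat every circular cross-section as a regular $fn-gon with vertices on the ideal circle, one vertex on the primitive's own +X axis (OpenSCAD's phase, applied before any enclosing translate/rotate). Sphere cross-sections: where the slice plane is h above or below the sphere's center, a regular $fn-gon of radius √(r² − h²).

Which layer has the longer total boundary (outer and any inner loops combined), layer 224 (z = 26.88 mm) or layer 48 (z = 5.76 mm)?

layer 224 (z = 26.88 mm)

Layer 224 (z = 26.88): the sphere is absent (|z−center|=19.380 > r=7.5); the cube at (-1, 5) (footprint 12×11) is included at this height (perimeter 46.00 mm); the cylinder at (-1, 9): section is a regular 8-gon, circumradius r=2 (perimeter = 2·8·2.000·sin(180°/8) = 12.25 mm); Taking the union: the regions partially overlap (shared area 5.66 mm²), so the edge portions inside another operand are dropped and the merged outline is re-measured after clipping — boundary = 48.12 mm; the cylinder at (-1.5, 5) is not intersected at this z (z outside [4, 17]); After the difference (first − rest): none of the subtracted shapes is present at this height, so that combined region is unchanged — boundary = 48.12 mm. So its perimeter = 48.12 mm. Layer 48 (z = 5.76): the r=7.5 sphere contributes a regular 8-gon of circumradius √(7.5²−1.74²) = 7.295 (perimeter = 2·8·7.295·sin(180°/8) = 44.67 mm); the cube at (-1, 5) is not intersected at this z (z outside [12, 29.5]); the cylinder at (-1, 9) is absent (z outside [6.5, 30.5]); Taking the union: only the r=7.5 sphere is present, so the union is just that shape — boundary = 44.67 mm; the cylinder at (-1.5, 5): section is a regular 8-gon, circumradius r=10 (perimeter = 2·8·10.000·sin(180°/8) = 61.23 mm); Taking the first minus the rest: starting from the result so far, the r=10 cylinder at (-1.5, 5) partially overlaps it — only the 121.03 mm² overlap (of its 282.84 mm²) is removed, clipping the outline — boundary = 35.96 mm. So its perimeter = 35.96 mm. Layer 224 is larger (48.12 vs 35.96 mm).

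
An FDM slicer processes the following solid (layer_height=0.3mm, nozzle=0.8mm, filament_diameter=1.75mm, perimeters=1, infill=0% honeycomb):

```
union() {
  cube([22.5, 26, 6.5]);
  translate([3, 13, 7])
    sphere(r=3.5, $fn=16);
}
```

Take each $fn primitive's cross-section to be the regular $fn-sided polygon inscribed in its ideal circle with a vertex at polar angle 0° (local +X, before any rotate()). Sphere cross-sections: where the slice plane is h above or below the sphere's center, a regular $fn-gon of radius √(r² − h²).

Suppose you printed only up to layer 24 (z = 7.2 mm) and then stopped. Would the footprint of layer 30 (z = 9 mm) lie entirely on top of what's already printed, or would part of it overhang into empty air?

entirely on top

Compare the two slices. At z = 7.2: the cube does not reach this height (z outside [0, 6.5]); the r=3.5 sphere at (3, 13) slices to a regular 16-gon of circumradius 3.494 (√(r²−h²) with h=0.2 from center) (area = (16/2)·3.494²·sin(360°/16) = 37.38 mm²); Taking the union: only the r=3.5 sphere at (3, 13) is present, so the union is just that shape — area = 37.38 mm². At z = 9: the cube does not reach this height (z outside [0, 6.5]); the sphere at (3, 13): section is a regular 16-gon, circumradius = √(r²−h²) = √(3.5²−2²) = 2.872 (area = (16/2)·2.872²·sin(360°/16) = 25.26 mm²); Merging all regions: only the r=3.5 sphere at (3, 13) is present, so the union is just that shape — area = 25.26 mm². Checking containment: the cross-section at z = 9 is a subset of the cross-section at z = 7.2.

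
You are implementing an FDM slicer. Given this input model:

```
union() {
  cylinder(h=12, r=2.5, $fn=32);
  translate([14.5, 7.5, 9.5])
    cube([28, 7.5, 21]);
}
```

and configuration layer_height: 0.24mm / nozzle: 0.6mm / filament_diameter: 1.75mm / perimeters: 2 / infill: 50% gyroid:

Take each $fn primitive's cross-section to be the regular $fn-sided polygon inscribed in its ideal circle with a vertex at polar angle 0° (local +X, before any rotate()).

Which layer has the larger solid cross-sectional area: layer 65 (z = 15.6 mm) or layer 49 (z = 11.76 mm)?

layer 49 (z = 11.76 mm)

Layer 65 (z = 15.6): the cylinder is absent (z outside [0, 12]); the 28×7.5 cube at (14.5, 7.5) contributes its full rectangle (area 210.00 mm²); Merging all regions: only the 28×7.5 cube at (14.5, 7.5) is present, so the union is just that shape — area = 210.00 mm². So its area = 210.00 mm². Layer 49 (z = 11.76): the r=2.5 cylinder gives a regular 32-gon of circumradius 2.5 (constant along its height) (area = (32/2)·2.500²·sin(360°/32) = 19.51 mm²); the cube at (14.5, 7.5) (footprint 28×7.5) is included at this height (area 210.00 mm²); Merging all regions: the 2 present regions are separate (no shared area or edge), so areas and boundary lengths simply add and each stays a separate island — area = 229.51 mm². So its area = 229.51 mm². Layer 49 is larger (229.51 vs 210.00 mm²).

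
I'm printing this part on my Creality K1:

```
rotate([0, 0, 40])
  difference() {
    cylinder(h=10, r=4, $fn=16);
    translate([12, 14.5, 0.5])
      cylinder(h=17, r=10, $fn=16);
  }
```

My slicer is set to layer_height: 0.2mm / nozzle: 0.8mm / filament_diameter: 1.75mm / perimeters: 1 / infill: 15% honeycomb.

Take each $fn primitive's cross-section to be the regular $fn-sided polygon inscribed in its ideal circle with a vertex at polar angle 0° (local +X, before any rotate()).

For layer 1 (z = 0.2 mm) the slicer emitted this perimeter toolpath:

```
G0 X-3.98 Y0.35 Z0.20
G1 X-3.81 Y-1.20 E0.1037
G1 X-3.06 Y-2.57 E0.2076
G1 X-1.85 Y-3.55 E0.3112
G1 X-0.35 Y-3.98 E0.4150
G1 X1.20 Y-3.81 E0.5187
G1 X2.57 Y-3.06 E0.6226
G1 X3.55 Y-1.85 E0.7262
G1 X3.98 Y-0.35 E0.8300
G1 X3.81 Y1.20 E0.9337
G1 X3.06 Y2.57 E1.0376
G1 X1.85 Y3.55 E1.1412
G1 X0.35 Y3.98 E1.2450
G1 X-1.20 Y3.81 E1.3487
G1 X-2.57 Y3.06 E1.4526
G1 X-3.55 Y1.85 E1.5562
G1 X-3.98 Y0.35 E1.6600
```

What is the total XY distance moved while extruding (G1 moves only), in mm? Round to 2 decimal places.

24.95 mm

Sum the Euclidean lengths of each G1 segment: total = 24.95 mm.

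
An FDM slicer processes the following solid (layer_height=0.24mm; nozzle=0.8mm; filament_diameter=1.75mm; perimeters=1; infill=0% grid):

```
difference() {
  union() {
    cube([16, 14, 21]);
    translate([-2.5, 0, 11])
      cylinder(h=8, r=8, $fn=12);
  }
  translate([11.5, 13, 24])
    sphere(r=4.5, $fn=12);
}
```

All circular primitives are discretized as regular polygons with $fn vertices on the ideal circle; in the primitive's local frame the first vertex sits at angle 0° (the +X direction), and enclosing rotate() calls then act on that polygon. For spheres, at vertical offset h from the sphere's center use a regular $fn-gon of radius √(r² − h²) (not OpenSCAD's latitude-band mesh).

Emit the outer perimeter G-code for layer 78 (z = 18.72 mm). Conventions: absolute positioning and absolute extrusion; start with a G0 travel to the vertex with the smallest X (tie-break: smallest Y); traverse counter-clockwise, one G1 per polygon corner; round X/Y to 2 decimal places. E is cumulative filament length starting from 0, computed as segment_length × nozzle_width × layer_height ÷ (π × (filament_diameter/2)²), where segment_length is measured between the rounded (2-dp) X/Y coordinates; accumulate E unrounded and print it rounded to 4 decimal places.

At z = 18.72 mm: the 16×14 cube contributes its full rectangle; the r=8 cylinder at (-2.5, 0) contributes a regular 12-gon of circumradius 8; Combining (union): the regions partially overlap (shared area 28.84 mm²), so overlapping operands fuse into one piece — 1 connected region; the sphere at (11.5, 13) does not reach this height (|z−center|=5.280 > r=4.5); Taking the first minus the rest: none of the subtracted shapes is present at this height, so that combined region is unchanged — 1 connected region. The outline is a single polygon with 14 vertices. Extrusion per mm of travel: 0.8 × 0.24 / (π × 0.875²) = 0.079824. Accumulating E over each segment gives final E = 6.9474.

G0 X-10.50 Y0.00 Z18.72
G1 X-9.43 Y-4.00 E0.3305
G1 X-6.50 Y-6.93 E0.6613
G1 X-2.50 Y-8.00 E0.9918
G1 X1.50 Y-6.93 E1.3223
G1 X4.43 Y-4.00 E1.6531
G1 X5.50 Y0.00 E1.9836
G1 X16.00 Y0.00 E2.8218
G1 X16.00 Y14.00 E3.9393
G1 X0.00 Y14.00 E5.2165
G1 X0.00 Y7.33 E5.7489
G1 X-2.50 Y8.00 E5.9555
G1 X-6.50 Y6.93 E6.2861
G1 X-9.43 Y4.00 E6.6168
G1 X-10.50 Y0.00 E6.9474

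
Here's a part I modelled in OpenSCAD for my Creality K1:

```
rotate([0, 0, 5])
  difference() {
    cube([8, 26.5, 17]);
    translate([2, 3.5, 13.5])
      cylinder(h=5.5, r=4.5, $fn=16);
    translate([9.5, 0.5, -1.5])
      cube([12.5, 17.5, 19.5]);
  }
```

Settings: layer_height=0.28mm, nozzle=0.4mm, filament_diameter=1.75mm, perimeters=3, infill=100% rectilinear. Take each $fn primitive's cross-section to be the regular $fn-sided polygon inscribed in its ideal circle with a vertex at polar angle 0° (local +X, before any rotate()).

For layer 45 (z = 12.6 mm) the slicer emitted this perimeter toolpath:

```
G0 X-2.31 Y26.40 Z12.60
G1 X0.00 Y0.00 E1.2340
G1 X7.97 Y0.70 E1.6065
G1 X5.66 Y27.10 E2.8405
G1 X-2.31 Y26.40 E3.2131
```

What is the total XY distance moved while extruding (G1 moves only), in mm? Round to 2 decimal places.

69.00 mm

Sum the Euclidean lengths of each G1 segment: total = 69.00 mm.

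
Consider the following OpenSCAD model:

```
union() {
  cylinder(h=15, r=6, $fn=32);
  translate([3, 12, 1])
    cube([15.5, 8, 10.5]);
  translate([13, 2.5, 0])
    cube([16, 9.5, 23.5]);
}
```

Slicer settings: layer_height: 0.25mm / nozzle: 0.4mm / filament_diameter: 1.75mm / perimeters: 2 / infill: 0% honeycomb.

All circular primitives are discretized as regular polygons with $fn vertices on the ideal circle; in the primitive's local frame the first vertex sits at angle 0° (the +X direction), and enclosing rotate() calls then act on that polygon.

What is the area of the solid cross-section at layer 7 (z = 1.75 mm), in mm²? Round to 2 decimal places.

388.37 mm²

At z = 1.75 mm: the cylinder: section is a regular 32-gon, circumradius r=6 (area = (32/2)·6.000²·sin(360°/32) = 112.37 mm²); the 15.5×8 cube at (3, 12) contributes its full rectangle (area 124.00 mm²); the cube at (13, 2.5) is present — its section is the full 16×9.5 rectangle (area 152.00 mm²); Combining (union): the 3 present regions share edge segments without overlapping in area, so areas simply add but the touching pieces fuse into one outline (the shared edge portions become interior and drop out of the boundary) — area = 388.37 mm². Overall, the cross-section has 2 separate islands. Net area = 388.37 mm².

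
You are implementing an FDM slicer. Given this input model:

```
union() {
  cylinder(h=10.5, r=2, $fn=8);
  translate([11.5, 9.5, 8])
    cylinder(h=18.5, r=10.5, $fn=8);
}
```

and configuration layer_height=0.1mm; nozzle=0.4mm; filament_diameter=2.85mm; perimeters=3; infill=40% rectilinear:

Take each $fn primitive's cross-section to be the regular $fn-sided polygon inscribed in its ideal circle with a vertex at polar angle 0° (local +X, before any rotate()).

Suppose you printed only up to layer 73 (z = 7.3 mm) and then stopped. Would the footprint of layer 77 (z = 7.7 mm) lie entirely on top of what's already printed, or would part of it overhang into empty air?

entirely on top

Compare the two slices. At z = 7.3: the r=2 cylinder gives a regular 8-gon of circumradius 2 (constant along its height) (area = (8/2)·2.000²·sin(360°/8) = 11.31 mm²); the cylinder at (11.5, 9.5) is not intersected at this z (z outside [8, 26.5]); Combining (union): only the r=2 cylinder is present, so the union is just that shape — area = 11.31 mm². At z = 7.7: the cylinder: section is a regular 8-gon, circumradius r=2 (area = (8/2)·2.000²·sin(360°/8) = 11.31 mm²); the cylinder at (11.5, 9.5) is absent (z outside [8, 26.5]); Merging all regions: only the r=2 cylinder is present, so the union is just that shape — area = 11.31 mm². Checking containment: the cross-section at z = 7.7 is a subset of the cross-section at z = 7.3.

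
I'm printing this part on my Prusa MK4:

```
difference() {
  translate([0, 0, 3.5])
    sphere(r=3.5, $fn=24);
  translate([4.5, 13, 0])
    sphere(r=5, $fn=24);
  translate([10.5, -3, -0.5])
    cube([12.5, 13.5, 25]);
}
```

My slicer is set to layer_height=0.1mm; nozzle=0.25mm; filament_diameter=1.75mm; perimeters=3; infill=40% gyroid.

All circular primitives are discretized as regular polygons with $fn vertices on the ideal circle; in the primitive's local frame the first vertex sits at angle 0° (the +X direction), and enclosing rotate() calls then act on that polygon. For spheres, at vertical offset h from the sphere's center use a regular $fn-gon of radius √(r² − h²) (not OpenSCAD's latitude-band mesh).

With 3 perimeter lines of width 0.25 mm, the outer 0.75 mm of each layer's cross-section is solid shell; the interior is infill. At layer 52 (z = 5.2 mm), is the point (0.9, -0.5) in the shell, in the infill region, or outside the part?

At z = 5.2 mm: the r=3.5 sphere contributes a regular 24-gon of circumradius √(3.5²−1.7²) = 3.059; the sphere at (4.5, 13) does not reach this height (|z−center|=5.200 > r=5); the 12.5×13.5 cube at (10.5, -3) contributes its full rectangle; After the difference (first − rest): starting from the r=3.5 sphere, the 12.5×13.5 cube at (10.5, -3) misses the remaining region (no effect) — 1 connected region. Overall, the cross-section is a single solid region. The nearest boundary edge runs (2.96, -0.79)→(2.65, -1.53); distance from the point to it = 2.01 mm. The point is inside the cross-section and 2.01 mm from the nearest boundary — more than the 0.75 mm shell width (3 × 0.25), so it's in the infill interior.

infill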